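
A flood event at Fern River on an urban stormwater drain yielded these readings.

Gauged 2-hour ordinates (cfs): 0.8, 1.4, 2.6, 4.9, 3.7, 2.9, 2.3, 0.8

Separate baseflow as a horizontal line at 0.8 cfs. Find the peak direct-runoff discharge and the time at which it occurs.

Q_p = 4.1 cfs at t = 6 h

Subtracting baseflow gives direct-runoff ordinates: 0.0, 0.6, 1.8, 4.1, 2.9, 2.1, 1.5, 0.0 cfs.
The maximum is 4.1 cfs, occurring at the reading for t = 6 h.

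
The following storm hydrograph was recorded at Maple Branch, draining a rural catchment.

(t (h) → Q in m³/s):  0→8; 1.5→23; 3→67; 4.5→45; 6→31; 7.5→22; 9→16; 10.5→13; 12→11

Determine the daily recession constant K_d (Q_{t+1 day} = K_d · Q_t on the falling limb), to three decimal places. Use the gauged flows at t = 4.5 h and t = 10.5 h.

Between t = 4.5 h and t = 10.5 h the flow falls from 45 to 13 m³/s over 4×1.5 h = 6 h.
Per-interval ratio K = (13/45)^(1/4) = 0.7331; K_d = K^(24/1.5) = 0.007.

K_d ≈ 0.007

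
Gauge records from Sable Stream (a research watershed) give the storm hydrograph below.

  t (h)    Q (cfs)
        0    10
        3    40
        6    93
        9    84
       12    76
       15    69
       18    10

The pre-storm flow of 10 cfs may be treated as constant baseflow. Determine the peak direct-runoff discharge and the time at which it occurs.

Q_p = 83.0 cfs at t = 6 h

Subtracting baseflow gives direct-runoff ordinates: 0.0, 30.0, 83.0, 74.0, 66.0, 59.0, 0.0 cfs.
The maximum is 83.0 cfs, occurring at the reading for t = 6 h.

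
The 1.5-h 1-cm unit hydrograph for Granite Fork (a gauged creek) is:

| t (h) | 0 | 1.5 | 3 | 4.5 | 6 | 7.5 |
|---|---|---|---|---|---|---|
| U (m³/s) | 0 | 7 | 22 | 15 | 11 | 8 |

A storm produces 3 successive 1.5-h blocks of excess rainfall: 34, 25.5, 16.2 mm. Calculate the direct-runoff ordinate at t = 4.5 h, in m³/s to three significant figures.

Q ≈ 118 m³/s

By discrete convolution, Q_j = Σ (P_i / 10 mm) · U_{j−i}.
At t = 4.5 h (j=3): Q = (34/10)·15 + (25.5/10)·22 + (16.2/10)·7 = 118 m³/s.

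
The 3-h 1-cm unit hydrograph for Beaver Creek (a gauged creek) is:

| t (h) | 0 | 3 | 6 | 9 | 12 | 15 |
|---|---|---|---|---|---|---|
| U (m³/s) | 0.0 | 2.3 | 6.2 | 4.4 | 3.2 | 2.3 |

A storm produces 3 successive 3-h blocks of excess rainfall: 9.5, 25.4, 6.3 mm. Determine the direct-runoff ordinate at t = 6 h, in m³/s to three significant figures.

By discrete convolution, Q_j = Σ (P_i / 10 mm) · U_{j−i}.
At t = 6 h (j=2): Q = (9.5/10)·6.2 + (25.4/10)·2.3 + (6.3/10)·0.0 = 11.7 m³/s.

Q ≈ 11.7 m³/s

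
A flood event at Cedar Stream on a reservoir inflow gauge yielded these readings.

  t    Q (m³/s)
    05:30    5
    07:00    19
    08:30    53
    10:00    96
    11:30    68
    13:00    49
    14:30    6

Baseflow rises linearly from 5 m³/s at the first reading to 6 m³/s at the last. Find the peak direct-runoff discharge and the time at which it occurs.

Q_p = 90.50 m³/s at t = 10:00

Subtracting baseflow gives direct-runoff ordinates: 0.00, 13.83, 47.67, 90.50, 62.33, 43.17, 0.00 m³/s.
The maximum is 90.50 m³/s, occurring at the reading for t = 10:00.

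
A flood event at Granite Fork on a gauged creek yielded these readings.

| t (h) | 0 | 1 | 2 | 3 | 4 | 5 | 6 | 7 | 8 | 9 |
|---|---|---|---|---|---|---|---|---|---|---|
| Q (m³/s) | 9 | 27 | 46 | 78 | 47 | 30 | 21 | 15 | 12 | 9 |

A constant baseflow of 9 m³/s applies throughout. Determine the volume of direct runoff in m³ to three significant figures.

Direct-runoff ordinates (Q − Q_b): 0.0, 18.0, 37.0, 69.0, 38.0, 21.0, 12.0, 6.0, 3.0, 0.0 m³/s.
ΣQ_DR = 204.0 m³/s.
With Δt = 1 h = 3600 s, V = ΣQ_DR · Δt = 204.0 × 3600 = 7.34 × 10^5 m³.

V ≈ 7.34 × 10^5 m³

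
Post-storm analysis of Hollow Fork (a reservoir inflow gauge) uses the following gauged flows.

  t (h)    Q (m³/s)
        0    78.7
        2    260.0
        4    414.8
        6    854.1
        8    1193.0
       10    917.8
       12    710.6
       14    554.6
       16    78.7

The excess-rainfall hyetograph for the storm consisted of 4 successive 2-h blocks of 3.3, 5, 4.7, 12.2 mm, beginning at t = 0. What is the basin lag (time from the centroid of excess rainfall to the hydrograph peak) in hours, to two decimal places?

t_L ≈ 2.95 h

Centroid of excess rainfall: t_c = Σ P_i·t̄_i / ΣP_i = 5.0476 h (block centres at 1, 3, 5, 7 h).
Hydrograph peak occurs at t = 8 h, so basin lag t_L = 8 − 5.0476 = 2.95 h.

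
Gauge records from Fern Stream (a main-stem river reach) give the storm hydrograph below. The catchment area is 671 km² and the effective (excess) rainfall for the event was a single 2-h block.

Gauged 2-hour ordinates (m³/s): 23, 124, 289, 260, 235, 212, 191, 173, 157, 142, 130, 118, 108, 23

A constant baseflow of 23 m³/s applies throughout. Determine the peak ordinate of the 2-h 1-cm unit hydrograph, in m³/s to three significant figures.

U_p ≈ 133 m³/s

Direct runoff: 0.0, 101.0, 266.0, 237.0, 212.0, 189.0, 168.0, 150.0, 134.0, 119.0, 107.0, 95.0, 85.0, 0.0 m³/s; ΣQ_DR = 1863 m³/s, peak = 266.0 m³/s.
Runoff depth d = ΣQ_DR·Δt / A = 1863 × 7200 / (671 km²) = 19.99 mm.
The 1-cm UH is the DRH scaled by (10 mm)/d, so U_p = 266.0 × 10/19.99 = 133 m³/s.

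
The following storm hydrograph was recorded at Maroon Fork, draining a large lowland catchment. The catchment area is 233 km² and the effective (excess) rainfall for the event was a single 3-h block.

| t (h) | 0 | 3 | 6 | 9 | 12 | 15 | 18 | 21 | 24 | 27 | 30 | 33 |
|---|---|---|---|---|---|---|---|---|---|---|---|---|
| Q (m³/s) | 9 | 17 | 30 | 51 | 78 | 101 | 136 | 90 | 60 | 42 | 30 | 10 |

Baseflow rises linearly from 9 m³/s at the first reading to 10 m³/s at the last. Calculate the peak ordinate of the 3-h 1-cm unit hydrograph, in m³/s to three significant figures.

U_p ≈ 50.5 m³/s

Direct runoff: 0.00, 7.91, 20.82, 41.73, 68.64, 91.55, 126.45, 80.36, 50.27, 32.18, 20.09, 0.00 m³/s; ΣQ_DR = 540.0 m³/s, peak = 126.45 m³/s.
Runoff depth d = ΣQ_DR·Δt / A = 540.0 × 10800 / (233 km²) = 25.03 mm.
The 1-cm UH is the DRH scaled by (10 mm)/d, so U_p = 126.45 × 10/25.03 = 50.5 m³/s.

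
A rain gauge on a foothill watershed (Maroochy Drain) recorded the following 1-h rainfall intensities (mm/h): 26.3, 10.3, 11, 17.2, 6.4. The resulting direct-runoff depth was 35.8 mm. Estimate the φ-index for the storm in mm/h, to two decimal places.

φ ≈ 7.25 mm/h

Only the 4 blocks with intensity above φ contribute runoff: 26.3, 10.3, 11, 17.2 mm/h.
Σ(I−φ)·Δt = d  ⇒  (26.3+10.3+11+17.2 − 4φ)·1 = 35.8
φ = (64.80 − 35.8/1) / 4 = 7.25 mm/h.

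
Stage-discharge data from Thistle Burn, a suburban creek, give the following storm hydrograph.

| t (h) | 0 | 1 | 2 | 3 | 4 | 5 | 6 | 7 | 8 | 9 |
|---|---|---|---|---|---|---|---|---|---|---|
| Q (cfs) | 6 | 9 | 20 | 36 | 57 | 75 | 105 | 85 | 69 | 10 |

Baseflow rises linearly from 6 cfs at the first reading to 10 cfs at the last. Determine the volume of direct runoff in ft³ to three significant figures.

Direct-runoff ordinates (Q − Q_b): 0.00, 2.56, 13.11, 28.67, 49.22, 66.78, 96.33, 75.89, 59.44, 0.00 cfs.
ΣQ_DR = 392.0 cfs.
With Δt = 1 h = 3600 s, V = ΣQ_DR · Δt = 392.0 × 3600 = 1.41 × 10^6 ft³.

V ≈ 1.41 × 10^6 ft³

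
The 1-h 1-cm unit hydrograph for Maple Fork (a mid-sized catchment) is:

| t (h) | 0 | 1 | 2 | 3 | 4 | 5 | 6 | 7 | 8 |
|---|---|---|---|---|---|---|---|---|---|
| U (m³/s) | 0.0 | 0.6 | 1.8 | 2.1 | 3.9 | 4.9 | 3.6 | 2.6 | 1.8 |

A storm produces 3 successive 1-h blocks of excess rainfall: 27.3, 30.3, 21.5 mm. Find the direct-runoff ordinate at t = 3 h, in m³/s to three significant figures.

By discrete convolution, Q_j = Σ (P_i / 10 mm) · U_{j−i}.
At t = 3 h (j=3): Q = (27.3/10)·2.1 + (30.3/10)·1.8 + (21.5/10)·0.6 = 12.5 m³/s.

Q ≈ 12.5 m³/s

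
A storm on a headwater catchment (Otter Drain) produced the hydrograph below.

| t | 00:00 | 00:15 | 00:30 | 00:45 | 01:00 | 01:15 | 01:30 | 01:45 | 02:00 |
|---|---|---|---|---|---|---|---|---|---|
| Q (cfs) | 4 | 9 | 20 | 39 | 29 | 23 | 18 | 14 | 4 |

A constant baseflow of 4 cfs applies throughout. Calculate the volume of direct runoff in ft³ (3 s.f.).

Direct-runoff ordinates (Q − Q_b): 0.0, 5.0, 16.0, 35.0, 25.0, 19.0, 14.0, 10.0, 0.0 cfs.
ΣQ_DR = 124.0 cfs.
With Δt = 0.25 h = 900 s, V = ΣQ_DR · Δt = 124.0 × 900 = 1.12 × 10^5 ft³.

V ≈ 1.12 × 10^5 ft³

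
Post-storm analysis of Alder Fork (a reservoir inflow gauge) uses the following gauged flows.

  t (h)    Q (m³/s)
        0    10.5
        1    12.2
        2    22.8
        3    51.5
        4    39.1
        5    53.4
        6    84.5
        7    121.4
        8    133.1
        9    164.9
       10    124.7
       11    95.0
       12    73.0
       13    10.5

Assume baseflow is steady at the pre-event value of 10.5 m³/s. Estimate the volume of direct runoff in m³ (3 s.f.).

Direct-runoff ordinates (Q − Q_b): 0.0, 1.7, 12.3, 41.0, 28.6, 42.9, 74.0, 110.9, 122.6, 154.4, 114.2, 84.5, 62.5, 0.0 m³/s.
ΣQ_DR = 849.6 m³/s.
With Δt = 1 h = 3600 s, V = ΣQ_DR · Δt = 849.6 × 3600 = 3.06 × 10^6 m³.

V ≈ 3.06 × 10^6 m³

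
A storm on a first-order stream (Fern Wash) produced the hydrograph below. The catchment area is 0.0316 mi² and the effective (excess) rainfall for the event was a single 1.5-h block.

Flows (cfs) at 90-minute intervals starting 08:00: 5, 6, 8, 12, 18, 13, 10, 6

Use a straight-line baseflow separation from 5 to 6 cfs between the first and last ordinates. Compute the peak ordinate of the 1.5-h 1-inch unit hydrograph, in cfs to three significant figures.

Direct runoff: 0.00, 0.86, 2.71, 6.57, 12.43, 7.29, 4.14, 0.00 cfs; ΣQ_DR = 34.00 cfs, peak = 12.43 cfs.
Runoff depth d = ΣQ_DR·Δt / A = 34.00 × 5400 / (0.0316 mi²) = 2.501 in.
The 1-inch UH is the DRH scaled by (1 in)/d, so U_p = 12.43 × 1/2.501 = 4.97 cfs.

U_p ≈ 4.97 cfs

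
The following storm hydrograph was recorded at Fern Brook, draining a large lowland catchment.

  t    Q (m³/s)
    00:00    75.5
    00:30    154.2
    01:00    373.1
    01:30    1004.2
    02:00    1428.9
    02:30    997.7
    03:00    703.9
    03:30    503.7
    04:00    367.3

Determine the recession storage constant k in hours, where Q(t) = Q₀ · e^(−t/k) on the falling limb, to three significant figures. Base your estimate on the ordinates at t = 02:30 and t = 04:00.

k ≈ 1.50 h

On the falling limb, Q drops from 997.7 to 367.3 m³/s between t = 02:30 and t = 04:00 (Δt = 1.5 h).
k = −Δt / ln(Q₂/Q₁) = −1.5 / ln(367.3/997.7) = 1.50 h.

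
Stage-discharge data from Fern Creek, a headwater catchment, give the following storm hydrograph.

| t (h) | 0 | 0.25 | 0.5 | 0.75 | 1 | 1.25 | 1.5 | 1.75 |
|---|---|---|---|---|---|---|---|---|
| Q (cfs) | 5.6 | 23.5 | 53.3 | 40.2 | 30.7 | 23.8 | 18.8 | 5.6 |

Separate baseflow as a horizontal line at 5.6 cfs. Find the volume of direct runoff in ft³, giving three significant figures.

V ≈ 1.41 × 10^5 ft³

Direct-runoff ordinates (Q − Q_b): 0.0, 17.9, 47.7, 34.6, 25.1, 18.2, 13.2, 0.0 cfs.
ΣQ_DR = 156.7 cfs.
With Δt = 0.25 h = 900 s, V = ΣQ_DR · Δt = 156.7 × 900 = 1.41 × 10^5 ft³.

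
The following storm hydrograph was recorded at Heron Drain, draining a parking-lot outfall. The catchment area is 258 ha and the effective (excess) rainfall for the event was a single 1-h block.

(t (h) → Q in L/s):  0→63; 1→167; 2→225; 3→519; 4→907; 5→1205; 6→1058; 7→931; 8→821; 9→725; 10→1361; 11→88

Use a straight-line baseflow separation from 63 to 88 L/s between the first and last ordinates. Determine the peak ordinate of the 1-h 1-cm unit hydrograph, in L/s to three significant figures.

Direct runoff: 0.00, 101.73, 157.45, 449.18, 834.91, 1130.64, 981.36, 852.09, 739.82, 641.55, 1275.27, 0.00 L/s; ΣQ_DR = 7164 L/s, peak = 1275.27 L/s.
Runoff depth d = ΣQ_DR·Δt / A = 7164 × 3600 / (258 ha) = 9.996 mm.
The 1-cm UH is the DRH scaled by (10 mm)/d, so U_p = 1275.27 × 10/9.996 = 1280 L/s.

U_p ≈ 1280 L/s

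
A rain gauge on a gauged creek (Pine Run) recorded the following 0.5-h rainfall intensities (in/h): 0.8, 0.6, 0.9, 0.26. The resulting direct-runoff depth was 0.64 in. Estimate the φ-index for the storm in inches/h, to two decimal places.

φ ≈ 0.34 in/h

Only the 3 blocks with intensity above φ contribute runoff: 0.8, 0.6, 0.9 in/h.
Σ(I−φ)·Δt = d  ⇒  (0.8+0.6+0.9 − 3φ)·0.5 = 0.64
φ = (2.300 − 0.64/0.5) / 3 = 0.34 in/h.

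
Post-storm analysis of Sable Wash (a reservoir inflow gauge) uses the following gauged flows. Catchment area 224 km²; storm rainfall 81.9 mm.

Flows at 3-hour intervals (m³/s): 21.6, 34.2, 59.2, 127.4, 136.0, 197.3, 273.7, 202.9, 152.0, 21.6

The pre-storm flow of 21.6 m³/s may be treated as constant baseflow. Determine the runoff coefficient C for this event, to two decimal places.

ΣQ_DR = 1010 m³/s; V = ΣQ_DR·Δt = 1.091 × 10^7 m³.
Runoff depth d = V / A = 48.69 mm.
C = d / P = 48.69 / 81.9 = 0.59.

C ≈ 0.59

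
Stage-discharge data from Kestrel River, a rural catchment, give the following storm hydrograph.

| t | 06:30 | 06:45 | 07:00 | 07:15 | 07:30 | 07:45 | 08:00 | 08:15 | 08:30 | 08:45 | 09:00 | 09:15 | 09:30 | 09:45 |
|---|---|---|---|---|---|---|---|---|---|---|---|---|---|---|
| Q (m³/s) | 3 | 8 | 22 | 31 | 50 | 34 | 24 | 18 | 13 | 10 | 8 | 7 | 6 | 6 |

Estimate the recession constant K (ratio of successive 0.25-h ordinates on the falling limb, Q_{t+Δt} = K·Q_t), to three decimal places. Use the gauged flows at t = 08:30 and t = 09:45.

Using the recession-limb readings at t = 08:30 and t = 09:45: Q falls from 13 to 6 m³/s over 5 intervals.
K = (Q₂/Q₁)^(1/5) = (6/13)^(1/5) = 0.857.

K ≈ 0.857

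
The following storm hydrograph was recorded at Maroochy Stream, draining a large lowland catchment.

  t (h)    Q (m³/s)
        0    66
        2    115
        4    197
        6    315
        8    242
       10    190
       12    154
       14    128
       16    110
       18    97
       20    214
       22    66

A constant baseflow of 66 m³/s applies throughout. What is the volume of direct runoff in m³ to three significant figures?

V ≈ 7.93 × 10^6 m³

Direct-runoff ordinates (Q − Q_b): 0.0, 49.0, 131.0, 249.0, 176.0, 124.0, 88.0, 62.0, 44.0, 31.0, 148.0, 0.0 m³/s.
ΣQ_DR = 1102 m³/s.
With Δt = 2 h = 7200 s, V = ΣQ_DR · Δt = 1102 × 7200 = 7.93 × 10^6 m³.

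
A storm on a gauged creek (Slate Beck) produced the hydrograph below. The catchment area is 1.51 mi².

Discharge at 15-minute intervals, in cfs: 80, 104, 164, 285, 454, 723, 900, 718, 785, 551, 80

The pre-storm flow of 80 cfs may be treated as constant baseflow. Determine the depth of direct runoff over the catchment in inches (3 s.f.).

d ≈ 1.02 in

Direct runoff: 0.0, 24.0, 84.0, 205.0, 374.0, 643.0, 820.0, 638.0, 705.0, 471.0, 0.0 cfs; ΣQ_DR = 3964 cfs.
V = ΣQ_DR · Δt = 3964 × 900 s = 3.568 × 10^6 ft³.
Over A = 1.51 mi², depth = V / A = 1.02 in.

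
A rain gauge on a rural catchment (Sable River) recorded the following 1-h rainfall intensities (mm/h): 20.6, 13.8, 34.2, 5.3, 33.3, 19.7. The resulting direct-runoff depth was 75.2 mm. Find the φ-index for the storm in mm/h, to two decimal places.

Only the 5 blocks with intensity above φ contribute runoff: 20.6, 13.8, 34.2, 33.3, 19.7 mm/h.
Σ(I−φ)·Δt = d  ⇒  (20.6+13.8+34.2+33.3+19.7 − 5φ)·1 = 75.2
φ = (121.6 − 75.2/1) / 5 = 9.28 mm/h.

φ ≈ 9.28 mm/h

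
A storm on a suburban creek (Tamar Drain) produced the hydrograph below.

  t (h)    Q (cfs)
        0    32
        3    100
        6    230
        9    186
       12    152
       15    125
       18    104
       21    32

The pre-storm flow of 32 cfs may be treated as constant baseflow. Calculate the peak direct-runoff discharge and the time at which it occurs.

Subtracting baseflow gives direct-runoff ordinates: 0.0, 68.0, 198.0, 154.0, 120.0, 93.0, 72.0, 0.0 cfs.
The maximum is 198.0 cfs, occurring at the reading for t = 6 h.

Q_p = 198.0 cfs at t = 6 h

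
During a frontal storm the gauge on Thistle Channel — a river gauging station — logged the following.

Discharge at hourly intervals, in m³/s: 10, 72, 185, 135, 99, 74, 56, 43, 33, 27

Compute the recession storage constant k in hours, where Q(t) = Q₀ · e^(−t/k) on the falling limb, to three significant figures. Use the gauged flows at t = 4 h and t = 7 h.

k ≈ 3.60 h

On the falling limb, Q drops from 99 to 43 m³/s between t = 4 h and t = 7 h (Δt = 3 h).
k = −Δt / ln(Q₂/Q₁) = −3 / ln(43/99) = 3.60 h.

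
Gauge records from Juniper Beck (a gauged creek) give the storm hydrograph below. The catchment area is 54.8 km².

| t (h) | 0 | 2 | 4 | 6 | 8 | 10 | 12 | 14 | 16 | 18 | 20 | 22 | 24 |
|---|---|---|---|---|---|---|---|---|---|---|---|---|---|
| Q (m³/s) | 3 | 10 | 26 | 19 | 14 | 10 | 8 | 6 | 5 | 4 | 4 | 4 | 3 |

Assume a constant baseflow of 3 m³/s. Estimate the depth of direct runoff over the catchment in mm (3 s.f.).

Direct runoff: 0.0, 7.0, 23.0, 16.0, 11.0, 7.0, 5.0, 3.0, 2.0, 1.0, 1.0, 1.0, 0.0 m³/s; ΣQ_DR = 77.00 m³/s.
V = ΣQ_DR · Δt = 77.00 × 7200 s = 5.544 × 10^5 m³.
Over A = 54.8 km², depth = V / A = 10.1 mm.

d ≈ 10.1 mm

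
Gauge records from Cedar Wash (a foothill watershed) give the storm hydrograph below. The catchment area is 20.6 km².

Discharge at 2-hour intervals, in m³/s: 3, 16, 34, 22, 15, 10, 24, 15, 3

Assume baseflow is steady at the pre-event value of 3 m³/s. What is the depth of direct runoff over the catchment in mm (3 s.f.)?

d ≈ 40.2 mm

Direct runoff: 0.0, 13.0, 31.0, 19.0, 12.0, 7.0, 21.0, 12.0, 0.0 m³/s; ΣQ_DR = 115.0 m³/s.
V = ΣQ_DR · Δt = 115.0 × 7200 s = 8.280 × 10^5 m³.
Over A = 20.6 km², depth = V / A = 40.2 mm.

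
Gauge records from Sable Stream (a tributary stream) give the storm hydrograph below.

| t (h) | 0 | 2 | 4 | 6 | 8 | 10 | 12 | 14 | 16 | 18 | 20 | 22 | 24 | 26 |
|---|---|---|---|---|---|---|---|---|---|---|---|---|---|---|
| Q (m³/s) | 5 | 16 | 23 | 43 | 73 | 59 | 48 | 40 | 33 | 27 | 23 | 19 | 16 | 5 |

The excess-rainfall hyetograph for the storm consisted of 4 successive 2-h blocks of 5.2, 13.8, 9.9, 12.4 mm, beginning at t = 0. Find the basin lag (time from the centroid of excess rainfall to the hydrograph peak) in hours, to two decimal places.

t_L ≈ 3.57 h

Centroid of excess rainfall: t_c = Σ P_i·t̄_i / ΣP_i = 4.4286 h (block centres at 1, 3, 5, 7 h).
Hydrograph peak occurs at t = 8 h, so basin lag t_L = 8 − 4.4286 = 3.57 h.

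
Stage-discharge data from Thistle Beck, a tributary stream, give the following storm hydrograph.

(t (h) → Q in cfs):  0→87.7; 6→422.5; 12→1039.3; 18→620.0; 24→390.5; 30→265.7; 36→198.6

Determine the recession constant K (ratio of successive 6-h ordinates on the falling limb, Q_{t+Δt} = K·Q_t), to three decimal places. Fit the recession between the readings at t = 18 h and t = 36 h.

K ≈ 0.684

Using the recession-limb readings at t = 18 h and t = 36 h: Q falls from 620.0 to 198.6 cfs over 3 intervals.
K = (Q₂/Q₁)^(1/3) = (198.6/620.0)^(1/3) = 0.684.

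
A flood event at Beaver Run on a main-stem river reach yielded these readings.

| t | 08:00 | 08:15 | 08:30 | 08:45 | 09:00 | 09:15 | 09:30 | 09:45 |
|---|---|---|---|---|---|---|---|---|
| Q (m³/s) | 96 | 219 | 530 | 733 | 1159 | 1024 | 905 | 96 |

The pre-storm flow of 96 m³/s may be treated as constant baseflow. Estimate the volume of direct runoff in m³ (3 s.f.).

V ≈ 3.59 × 10^6 m³

Direct-runoff ordinates (Q − Q_b): 0.0, 123.0, 434.0, 637.0, 1063.0, 928.0, 809.0, 0.0 m³/s.
ΣQ_DR = 3994 m³/s.
With Δt = 0.25 h = 900 s, V = ΣQ_DR · Δt = 3994 × 900 = 3.59 × 10^6 m³.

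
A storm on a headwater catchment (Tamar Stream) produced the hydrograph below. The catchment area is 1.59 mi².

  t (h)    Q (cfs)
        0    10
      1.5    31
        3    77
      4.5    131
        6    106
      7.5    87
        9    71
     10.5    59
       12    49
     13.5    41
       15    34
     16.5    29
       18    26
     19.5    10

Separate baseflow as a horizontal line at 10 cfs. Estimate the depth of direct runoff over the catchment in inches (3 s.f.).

d ≈ 0.908 in

Direct runoff: 0.0, 21.0, 67.0, 121.0, 96.0, 77.0, 61.0, 49.0, 39.0, 31.0, 24.0, 19.0, 16.0, 0.0 cfs; ΣQ_DR = 621.0 cfs.
V = ΣQ_DR · Δt = 621.0 × 5400 s = 3.353 × 10^6 ft³.
Over A = 1.59 mi², depth = V / A = 0.908 in.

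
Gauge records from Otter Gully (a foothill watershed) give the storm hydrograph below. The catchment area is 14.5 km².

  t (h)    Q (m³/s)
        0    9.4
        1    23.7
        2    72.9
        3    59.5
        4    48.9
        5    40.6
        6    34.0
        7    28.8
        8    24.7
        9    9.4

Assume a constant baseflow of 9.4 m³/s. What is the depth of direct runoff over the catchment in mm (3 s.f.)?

d ≈ 64.0 mm

Direct runoff: 0.0, 14.3, 63.5, 50.1, 39.5, 31.2, 24.6, 19.4, 15.3, 0.0 m³/s; ΣQ_DR = 257.9 m³/s.
V = ΣQ_DR · Δt = 257.9 × 3600 s = 9.284 × 10^5 m³.
Over A = 14.5 km², depth = V / A = 64.0 mm.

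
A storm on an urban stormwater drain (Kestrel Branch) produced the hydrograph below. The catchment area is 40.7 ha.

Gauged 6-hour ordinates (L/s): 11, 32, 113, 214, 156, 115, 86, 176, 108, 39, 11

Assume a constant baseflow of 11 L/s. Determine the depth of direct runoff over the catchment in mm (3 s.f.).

d ≈ 49.9 mm

Direct runoff: 0.0, 21.0, 102.0, 203.0, 145.0, 104.0, 75.0, 165.0, 97.0, 28.0, 0.0 L/s; ΣQ_DR = 940.0 L/s.
V = ΣQ_DR · Δt = 940.0 × 21600 s = 2.030 × 10^7 L.
Over A = 40.7 ha, depth = V / A = 49.9 mm.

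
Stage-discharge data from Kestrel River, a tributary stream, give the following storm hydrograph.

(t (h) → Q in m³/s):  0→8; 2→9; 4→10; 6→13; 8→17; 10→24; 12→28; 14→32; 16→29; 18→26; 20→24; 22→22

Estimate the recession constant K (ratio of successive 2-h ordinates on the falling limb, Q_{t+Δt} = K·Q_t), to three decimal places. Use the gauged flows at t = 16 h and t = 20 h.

Using the recession-limb readings at t = 16 h and t = 20 h: Q falls from 29 to 24 m³/s over 2 intervals.
K = (Q₂/Q₁)^(1/2) = (24/29)^(1/2) = 0.910.

K ≈ 0.910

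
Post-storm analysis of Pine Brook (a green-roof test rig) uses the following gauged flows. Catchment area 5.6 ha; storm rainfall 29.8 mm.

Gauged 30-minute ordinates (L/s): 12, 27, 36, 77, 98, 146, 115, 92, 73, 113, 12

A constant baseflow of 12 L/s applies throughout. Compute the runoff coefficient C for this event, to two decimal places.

ΣQ_DR = 669.0 L/s; V = ΣQ_DR·Δt = 1.204 × 10^6 L.
Runoff depth d = V / A = 21.50 mm.
C = d / P = 21.50 / 29.8 = 0.72.

C ≈ 0.72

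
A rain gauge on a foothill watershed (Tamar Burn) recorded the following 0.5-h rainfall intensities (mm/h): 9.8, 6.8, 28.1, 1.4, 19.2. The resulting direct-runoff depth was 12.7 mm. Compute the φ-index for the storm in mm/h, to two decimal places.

Only the 2 blocks with intensity above φ contribute runoff: 28.1, 19.2 mm/h.
Σ(I−φ)·Δt = d  ⇒  (28.1+19.2 − 2φ)·0.5 = 12.7
φ = (47.30 − 12.7/0.5) / 2 = 10.95 mm/h.

φ ≈ 10.95 mm/h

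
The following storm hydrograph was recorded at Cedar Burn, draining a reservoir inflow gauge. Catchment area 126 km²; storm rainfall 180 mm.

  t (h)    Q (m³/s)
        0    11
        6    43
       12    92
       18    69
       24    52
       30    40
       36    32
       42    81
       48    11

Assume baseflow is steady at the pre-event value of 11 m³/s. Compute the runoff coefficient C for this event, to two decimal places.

C ≈ 0.32

ΣQ_DR = 332.0 m³/s; V = ΣQ_DR·Δt = 7.171 × 10^6 m³.
Runoff depth d = V / A = 56.91 mm.
C = d / P = 56.91 / 180 = 0.32.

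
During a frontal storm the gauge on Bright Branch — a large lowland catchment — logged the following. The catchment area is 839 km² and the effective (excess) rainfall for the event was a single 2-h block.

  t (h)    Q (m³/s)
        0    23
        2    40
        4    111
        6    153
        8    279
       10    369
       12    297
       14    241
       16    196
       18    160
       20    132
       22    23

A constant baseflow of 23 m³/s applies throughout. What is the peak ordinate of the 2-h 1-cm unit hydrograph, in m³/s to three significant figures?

U_p ≈ 231 m³/s

Direct runoff: 0.0, 17.0, 88.0, 130.0, 256.0, 346.0, 274.0, 218.0, 173.0, 137.0, 109.0, 0.0 m³/s; ΣQ_DR = 1748 m³/s, peak = 346.0 m³/s.
Runoff depth d = ΣQ_DR·Δt / A = 1748 × 7200 / (839 km²) = 15.00 mm.
The 1-cm UH is the DRH scaled by (10 mm)/d, so U_p = 346.0 × 10/15.00 = 231 m³/s.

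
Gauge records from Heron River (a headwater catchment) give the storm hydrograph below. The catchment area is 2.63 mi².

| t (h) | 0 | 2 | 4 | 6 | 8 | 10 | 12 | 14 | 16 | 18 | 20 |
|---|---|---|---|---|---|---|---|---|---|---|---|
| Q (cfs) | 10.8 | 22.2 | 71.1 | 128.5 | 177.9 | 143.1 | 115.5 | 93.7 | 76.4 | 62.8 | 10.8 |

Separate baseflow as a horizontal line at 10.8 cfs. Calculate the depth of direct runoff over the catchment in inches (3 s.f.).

Direct runoff: 0.0, 11.4, 60.3, 117.7, 167.1, 132.3, 104.7, 82.9, 65.6, 52.0, 0.0 cfs; ΣQ_DR = 794.0 cfs.
V = ΣQ_DR · Δt = 794.0 × 7200 s = 5.717 × 10^6 ft³.
Over A = 2.63 mi², depth = V / A = 0.936 in.

d ≈ 0.936 in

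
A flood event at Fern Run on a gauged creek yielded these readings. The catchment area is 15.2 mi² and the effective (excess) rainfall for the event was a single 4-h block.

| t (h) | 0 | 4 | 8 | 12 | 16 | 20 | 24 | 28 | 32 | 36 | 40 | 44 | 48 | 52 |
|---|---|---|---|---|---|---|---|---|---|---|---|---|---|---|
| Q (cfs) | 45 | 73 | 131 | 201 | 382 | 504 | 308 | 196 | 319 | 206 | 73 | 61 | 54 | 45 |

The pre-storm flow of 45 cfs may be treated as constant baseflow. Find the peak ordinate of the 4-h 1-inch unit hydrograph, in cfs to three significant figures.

U_p ≈ 572 cfs

Direct runoff: 0.0, 28.0, 86.0, 156.0, 337.0, 459.0, 263.0, 151.0, 274.0, 161.0, 28.0, 16.0, 9.0, 0.0 cfs; ΣQ_DR = 1968 cfs, peak = 459.0 cfs.
Runoff depth d = ΣQ_DR·Δt / A = 1968 × 14400 / (15.2 mi²) = 0.8025 in.
The 1-inch UH is the DRH scaled by (1 in)/d, so U_p = 459.0 × 1/0.8025 = 572 cfs.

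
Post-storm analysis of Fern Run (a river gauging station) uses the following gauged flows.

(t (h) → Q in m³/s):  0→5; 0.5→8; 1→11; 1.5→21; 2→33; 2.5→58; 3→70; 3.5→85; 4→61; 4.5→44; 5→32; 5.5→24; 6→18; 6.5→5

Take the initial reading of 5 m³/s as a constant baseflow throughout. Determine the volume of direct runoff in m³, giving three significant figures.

Direct-runoff ordinates (Q − Q_b): 0.0, 3.0, 6.0, 16.0, 28.0, 53.0, 65.0, 80.0, 56.0, 39.0, 27.0, 19.0, 13.0, 0.0 m³/s.
ΣQ_DR = 405.0 m³/s.
With Δt = 0.5 h = 1800 s, V = ΣQ_DR · Δt = 405.0 × 1800 = 7.29 × 10^5 m³.

V ≈ 7.29 × 10^5 m³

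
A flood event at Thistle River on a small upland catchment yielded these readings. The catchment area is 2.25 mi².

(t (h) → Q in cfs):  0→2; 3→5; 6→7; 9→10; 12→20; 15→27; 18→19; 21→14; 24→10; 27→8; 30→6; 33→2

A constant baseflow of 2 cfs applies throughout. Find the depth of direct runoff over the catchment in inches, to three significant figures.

Direct runoff: 0.0, 3.0, 5.0, 8.0, 18.0, 25.0, 17.0, 12.0, 8.0, 6.0, 4.0, 0.0 cfs; ΣQ_DR = 106.0 cfs.
V = ΣQ_DR · Δt = 106.0 × 10800 s = 1.145 × 10^6 ft³.
Over A = 2.25 mi², depth = V / A = 0.219 in.

d ≈ 0.219 in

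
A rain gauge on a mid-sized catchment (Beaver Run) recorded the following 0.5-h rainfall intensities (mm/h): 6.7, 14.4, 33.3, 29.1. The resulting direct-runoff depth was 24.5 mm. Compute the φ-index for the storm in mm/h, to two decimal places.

Only the 3 blocks with intensity above φ contribute runoff: 14.4, 33.3, 29.1 mm/h.
Σ(I−φ)·Δt = d  ⇒  (14.4+33.3+29.1 − 3φ)·0.5 = 24.5
φ = (76.80 − 24.5/0.5) / 3 = 9.27 mm/h.

φ ≈ 9.27 mm/h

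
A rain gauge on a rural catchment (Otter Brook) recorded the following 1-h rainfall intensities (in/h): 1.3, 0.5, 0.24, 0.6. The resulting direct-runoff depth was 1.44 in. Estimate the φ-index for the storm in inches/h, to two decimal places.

φ ≈ 0.32 in/h

Only the 3 blocks with intensity above φ contribute runoff: 1.3, 0.5, 0.6 in/h.
Σ(I−φ)·Δt = d  ⇒  (1.3+0.5+0.6 − 3φ)·1 = 1.44
φ = (2.400 − 1.44/1) / 3 = 0.32 in/h.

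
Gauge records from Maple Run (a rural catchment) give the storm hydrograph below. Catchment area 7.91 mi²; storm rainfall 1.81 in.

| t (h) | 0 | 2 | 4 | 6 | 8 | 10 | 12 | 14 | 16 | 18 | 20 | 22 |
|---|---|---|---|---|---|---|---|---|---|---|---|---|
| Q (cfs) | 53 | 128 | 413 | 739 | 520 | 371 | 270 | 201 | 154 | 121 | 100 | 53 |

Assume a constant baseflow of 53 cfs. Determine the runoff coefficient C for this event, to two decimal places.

ΣQ_DR = 2487 cfs; V = ΣQ_DR·Δt = 1.791 × 10^7 ft³.
Runoff depth d = V / A = 0.9744 in.
C = d / P = 0.9744 / 1.81 = 0.54.

C ≈ 0.54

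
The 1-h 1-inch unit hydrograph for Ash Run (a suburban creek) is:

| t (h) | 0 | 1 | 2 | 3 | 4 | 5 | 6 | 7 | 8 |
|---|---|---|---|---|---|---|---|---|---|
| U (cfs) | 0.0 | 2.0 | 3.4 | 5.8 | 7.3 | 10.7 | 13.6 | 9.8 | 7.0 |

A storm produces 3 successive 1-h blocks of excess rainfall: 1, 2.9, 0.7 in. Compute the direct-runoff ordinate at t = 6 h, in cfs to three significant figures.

By discrete convolution, Q_j = Σ (P_i / 1 in) · U_{j−i}.
At t = 6 h (j=6): Q = (1/1)·13.6 + (2.9/1)·10.7 + (0.7/1)·7.3 = 49.7 cfs.

Q ≈ 49.7 cfs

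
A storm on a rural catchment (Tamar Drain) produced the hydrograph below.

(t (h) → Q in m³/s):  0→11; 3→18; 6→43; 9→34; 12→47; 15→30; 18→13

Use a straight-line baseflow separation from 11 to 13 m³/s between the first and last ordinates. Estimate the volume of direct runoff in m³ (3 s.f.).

Direct-runoff ordinates (Q − Q_b): 0.00, 6.67, 31.33, 22.00, 34.67, 17.33, 0.00 m³/s.
ΣQ_DR = 112.0 m³/s.
With Δt = 3 h = 10800 s, V = ΣQ_DR · Δt = 112.0 × 10800 = 1.21 × 10^6 m³.

V ≈ 1.21 × 10^6 m³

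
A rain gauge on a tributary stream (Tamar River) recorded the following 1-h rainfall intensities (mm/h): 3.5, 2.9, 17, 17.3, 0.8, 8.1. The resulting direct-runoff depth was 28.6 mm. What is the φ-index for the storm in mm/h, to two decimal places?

φ ≈ 4.60 mm/h

Only the 3 blocks with intensity above φ contribute runoff: 17, 17.3, 8.1 mm/h.
Σ(I−φ)·Δt = d  ⇒  (17+17.3+8.1 − 3φ)·1 = 28.6
φ = (42.40 − 28.6/1) / 3 = 4.60 mm/h.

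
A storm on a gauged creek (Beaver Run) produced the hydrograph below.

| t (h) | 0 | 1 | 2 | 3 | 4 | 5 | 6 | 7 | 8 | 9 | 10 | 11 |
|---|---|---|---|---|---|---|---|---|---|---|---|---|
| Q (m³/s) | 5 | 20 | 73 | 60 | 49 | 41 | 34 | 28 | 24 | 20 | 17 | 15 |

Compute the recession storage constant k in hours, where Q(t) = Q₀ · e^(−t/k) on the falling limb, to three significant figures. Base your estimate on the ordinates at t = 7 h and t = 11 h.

k ≈ 6.41 h

On the falling limb, Q drops from 28 to 15 m³/s between t = 7 h and t = 11 h (Δt = 4 h).
k = −Δt / ln(Q₂/Q₁) = −4 / ln(15/28) = 6.41 h.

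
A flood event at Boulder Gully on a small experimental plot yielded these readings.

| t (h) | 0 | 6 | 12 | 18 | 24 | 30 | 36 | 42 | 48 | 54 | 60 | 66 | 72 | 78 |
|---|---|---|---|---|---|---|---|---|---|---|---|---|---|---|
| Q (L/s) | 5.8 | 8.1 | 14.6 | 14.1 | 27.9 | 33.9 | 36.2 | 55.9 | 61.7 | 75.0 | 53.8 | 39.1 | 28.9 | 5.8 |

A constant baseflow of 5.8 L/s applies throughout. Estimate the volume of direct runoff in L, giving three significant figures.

V ≈ 8.20 × 10^6 L

Direct-runoff ordinates (Q − Q_b): 0.0, 2.3, 8.8, 8.3, 22.1, 28.1, 30.4, 50.1, 55.9, 69.2, 48.0, 33.3, 23.1, 0.0 L/s.
ΣQ_DR = 379.6 L/s.
With Δt = 6 h = 21600 s, V = ΣQ_DR · Δt = 379.6 × 21600 = 8.20 × 10^6 L.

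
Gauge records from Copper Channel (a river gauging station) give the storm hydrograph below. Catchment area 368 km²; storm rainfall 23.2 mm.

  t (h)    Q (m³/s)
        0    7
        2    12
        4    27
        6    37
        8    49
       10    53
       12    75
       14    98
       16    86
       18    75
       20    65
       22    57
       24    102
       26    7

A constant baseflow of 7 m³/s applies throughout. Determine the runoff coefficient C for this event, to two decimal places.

C ≈ 0.55

ΣQ_DR = 652.0 m³/s; V = ΣQ_DR·Δt = 4.694 × 10^6 m³.
Runoff depth d = V / A = 12.76 mm.
C = d / P = 12.76 / 23.2 = 0.55.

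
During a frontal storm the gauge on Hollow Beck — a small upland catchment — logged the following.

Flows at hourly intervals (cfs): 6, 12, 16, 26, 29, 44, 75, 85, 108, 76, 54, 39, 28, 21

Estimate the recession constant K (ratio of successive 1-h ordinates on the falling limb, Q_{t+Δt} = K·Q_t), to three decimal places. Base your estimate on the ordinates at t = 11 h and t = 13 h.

Using the recession-limb readings at t = 11 h and t = 13 h: Q falls from 39 to 21 cfs over 2 intervals.
K = (Q₂/Q₁)^(1/2) = (21/39)^(1/2) = 0.734.

K ≈ 0.734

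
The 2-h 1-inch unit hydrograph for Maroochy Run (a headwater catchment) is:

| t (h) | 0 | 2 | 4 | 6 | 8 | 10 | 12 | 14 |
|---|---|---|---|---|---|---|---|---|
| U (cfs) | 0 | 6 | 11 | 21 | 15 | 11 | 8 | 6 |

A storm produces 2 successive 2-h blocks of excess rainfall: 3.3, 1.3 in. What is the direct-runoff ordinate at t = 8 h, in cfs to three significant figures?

By discrete convolution, Q_j = Σ (P_i / 1 in) · U_{j−i}.
At t = 8 h (j=4): Q = (3.3/1)·15 + (1.3/1)·21 = 76.8 cfs.

Q ≈ 76.8 cfs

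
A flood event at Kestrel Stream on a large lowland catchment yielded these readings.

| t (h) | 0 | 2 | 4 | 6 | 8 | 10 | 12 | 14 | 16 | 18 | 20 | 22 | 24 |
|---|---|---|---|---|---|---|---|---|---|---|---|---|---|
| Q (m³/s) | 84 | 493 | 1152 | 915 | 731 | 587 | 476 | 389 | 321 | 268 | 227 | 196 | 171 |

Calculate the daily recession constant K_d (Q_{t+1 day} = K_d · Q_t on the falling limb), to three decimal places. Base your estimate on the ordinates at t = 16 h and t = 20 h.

K_d ≈ 0.125

Between t = 16 h and t = 20 h the flow falls from 321 to 227 m³/s over 2×2 h = 4 h.
Per-interval ratio K = (227/321)^(1/2) = 0.8409; K_d = K^(24/2) = 0.125.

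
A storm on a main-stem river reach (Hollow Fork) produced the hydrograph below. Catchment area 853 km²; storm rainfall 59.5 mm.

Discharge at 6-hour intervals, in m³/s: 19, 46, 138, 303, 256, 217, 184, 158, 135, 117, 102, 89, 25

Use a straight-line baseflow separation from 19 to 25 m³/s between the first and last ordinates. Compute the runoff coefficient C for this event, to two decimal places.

ΣQ_DR = 1503 m³/s; V = ΣQ_DR·Δt = 3.246 × 10^7 m³.
Runoff depth d = V / A = 38.06 mm.
C = d / P = 38.06 / 59.5 = 0.64.

C ≈ 0.64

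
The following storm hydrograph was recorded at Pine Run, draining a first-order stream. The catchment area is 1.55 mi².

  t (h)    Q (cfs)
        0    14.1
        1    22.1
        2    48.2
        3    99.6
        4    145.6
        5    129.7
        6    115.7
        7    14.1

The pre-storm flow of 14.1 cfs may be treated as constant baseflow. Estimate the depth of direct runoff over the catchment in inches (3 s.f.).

Direct runoff: 0.0, 8.0, 34.1, 85.5, 131.5, 115.6, 101.6, 0.0 cfs; ΣQ_DR = 476.3 cfs.
V = ΣQ_DR · Δt = 476.3 × 3600 s = 1.715 × 10^6 ft³.
Over A = 1.55 mi², depth = V / A = 0.476 in.

d ≈ 0.476 in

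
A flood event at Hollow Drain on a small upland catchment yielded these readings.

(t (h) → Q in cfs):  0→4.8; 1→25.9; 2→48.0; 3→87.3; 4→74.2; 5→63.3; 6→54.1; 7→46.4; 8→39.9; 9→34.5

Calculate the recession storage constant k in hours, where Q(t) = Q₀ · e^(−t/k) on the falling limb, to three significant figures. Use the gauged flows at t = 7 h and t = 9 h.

k ≈ 6.75 h

On the falling limb, Q drops from 46.4 to 34.5 cfs between t = 7 h and t = 9 h (Δt = 2 h).
k = −Δt / ln(Q₂/Q₁) = −2 / ln(34.5/46.4) = 6.75 h.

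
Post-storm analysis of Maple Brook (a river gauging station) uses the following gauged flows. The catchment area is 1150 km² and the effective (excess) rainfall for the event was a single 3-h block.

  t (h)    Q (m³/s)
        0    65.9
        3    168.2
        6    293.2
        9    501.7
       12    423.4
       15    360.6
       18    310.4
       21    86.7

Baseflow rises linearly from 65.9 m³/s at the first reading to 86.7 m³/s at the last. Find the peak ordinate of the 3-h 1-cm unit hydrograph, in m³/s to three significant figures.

U_p ≈ 284 m³/s

Direct runoff: 0.00, 99.33, 221.36, 426.89, 345.61, 279.84, 226.67, 0.00 m³/s; ΣQ_DR = 1600 m³/s, peak = 426.89 m³/s.
Runoff depth d = ΣQ_DR·Δt / A = 1600 × 10800 / (1150 km²) = 15.02 mm.
The 1-cm UH is the DRH scaled by (10 mm)/d, so U_p = 426.89 × 10/15.02 = 284 m³/s.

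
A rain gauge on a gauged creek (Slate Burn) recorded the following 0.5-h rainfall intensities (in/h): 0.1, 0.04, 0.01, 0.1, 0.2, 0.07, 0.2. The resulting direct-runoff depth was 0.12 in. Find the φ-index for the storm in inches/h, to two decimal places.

Only the 4 blocks with intensity above φ contribute runoff: 0.1, 0.1, 0.2, 0.2 in/h.
Σ(I−φ)·Δt = d  ⇒  (0.1+0.1+0.2+0.2 − 4φ)·0.5 = 0.12
φ = (0.6000 − 0.12/0.5) / 4 = 0.09 in/h.

φ ≈ 0.09 in/h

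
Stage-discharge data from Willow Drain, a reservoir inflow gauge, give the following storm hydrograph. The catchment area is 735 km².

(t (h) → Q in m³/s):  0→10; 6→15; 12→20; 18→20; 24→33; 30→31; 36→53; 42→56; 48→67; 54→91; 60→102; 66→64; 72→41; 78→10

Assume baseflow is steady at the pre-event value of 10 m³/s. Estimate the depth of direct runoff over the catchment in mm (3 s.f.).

d ≈ 13.9 mm

Direct runoff: 0.0, 5.0, 10.0, 10.0, 23.0, 21.0, 43.0, 46.0, 57.0, 81.0, 92.0, 54.0, 31.0, 0.0 m³/s; ΣQ_DR = 473.0 m³/s.
V = ΣQ_DR · Δt = 473.0 × 21600 s = 1.022 × 10^7 m³.
Over A = 735 km², depth = V / A = 13.9 mm.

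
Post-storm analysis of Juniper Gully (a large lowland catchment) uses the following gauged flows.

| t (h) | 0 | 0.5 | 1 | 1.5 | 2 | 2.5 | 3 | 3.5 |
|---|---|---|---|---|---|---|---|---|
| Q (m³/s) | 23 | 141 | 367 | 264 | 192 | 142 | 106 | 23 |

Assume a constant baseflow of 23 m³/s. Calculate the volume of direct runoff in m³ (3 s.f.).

Direct-runoff ordinates (Q − Q_b): 0.0, 118.0, 344.0, 241.0, 169.0, 119.0, 83.0, 0.0 m³/s.
ΣQ_DR = 1074 m³/s.
With Δt = 0.5 h = 1800 s, V = ΣQ_DR · Δt = 1074 × 1800 = 1.93 × 10^6 m³.

V ≈ 1.93 × 10^6 m³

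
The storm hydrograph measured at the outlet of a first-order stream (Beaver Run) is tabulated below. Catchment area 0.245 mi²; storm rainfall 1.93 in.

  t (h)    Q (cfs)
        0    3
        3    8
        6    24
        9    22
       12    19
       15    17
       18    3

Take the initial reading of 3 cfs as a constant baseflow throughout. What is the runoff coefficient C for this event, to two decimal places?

ΣQ_DR = 75.00 cfs; V = ΣQ_DR·Δt = 8.100 × 10^5 ft³.
Runoff depth d = V / A = 1.423 in.
C = d / P = 1.423 / 1.93 = 0.74.

C ≈ 0.74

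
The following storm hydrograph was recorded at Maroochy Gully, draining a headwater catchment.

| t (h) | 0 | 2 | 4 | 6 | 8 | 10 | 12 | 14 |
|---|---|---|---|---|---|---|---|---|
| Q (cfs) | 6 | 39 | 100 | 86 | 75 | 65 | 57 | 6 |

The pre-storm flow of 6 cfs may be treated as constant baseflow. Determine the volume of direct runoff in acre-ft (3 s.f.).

Direct-runoff ordinates (Q − Q_b): 0.0, 33.0, 94.0, 80.0, 69.0, 59.0, 51.0, 0.0 cfs.
ΣQ_DR = 386.0 cfs.
With Δt = 2 h = 7200 s, V = ΣQ_DR · Δt = 386.0 × 7200 = 2.78 × 10^6 ft³ = 63.8 acre-ft.

V ≈ 63.8 acre-ft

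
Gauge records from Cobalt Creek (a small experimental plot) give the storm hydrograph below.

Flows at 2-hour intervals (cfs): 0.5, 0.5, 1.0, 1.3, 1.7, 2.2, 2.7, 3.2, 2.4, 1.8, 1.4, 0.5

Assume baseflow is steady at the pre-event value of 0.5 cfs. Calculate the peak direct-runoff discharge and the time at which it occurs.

Q_p = 2.7 cfs at t = 14 h

Subtracting baseflow gives direct-runoff ordinates: 0.0, 0.0, 0.5, 0.8, 1.2, 1.7, 2.2, 2.7, 1.9, 1.3, 0.9, 0.0 cfs.
The maximum is 2.7 cfs, occurring at the reading for t = 14 h.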